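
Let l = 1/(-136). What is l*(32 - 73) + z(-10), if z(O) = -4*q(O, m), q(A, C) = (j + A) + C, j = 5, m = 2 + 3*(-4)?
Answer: 8201/136 ≈ 60.301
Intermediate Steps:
m = -10 (m = 2 - 12 = -10)
q(A, C) = 5 + A + C (q(A, C) = (5 + A) + C = 5 + A + C)
l = -1/136 ≈ -0.0073529
z(O) = 20 - 4*O (z(O) = -4*(5 + O - 10) = -4*(-5 + O) = 20 - 4*O)
l*(32 - 73) + z(-10) = -(32 - 73)/136 + (20 - 4*(-10)) = -1/136*(-41) + (20 + 40) = 41/136 + 60 = 8201/136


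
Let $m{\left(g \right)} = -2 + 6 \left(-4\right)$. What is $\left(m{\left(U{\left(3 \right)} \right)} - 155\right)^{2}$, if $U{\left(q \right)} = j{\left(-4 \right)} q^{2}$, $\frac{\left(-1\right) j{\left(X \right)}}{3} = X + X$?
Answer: $32761$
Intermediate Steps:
$j{\left(X \right)} = - 6 X$ ($j{\left(X \right)} = - 3 \left(X + X\right) = - 3 \cdot 2 X = - 6 X$)
$U{\left(q \right)} = 24 q^{2}$ ($U{\left(q \right)} = \left(-6\right) \left(-4\right) q^{2} = 24 q^{2}$)
$m{\left(g \right)} = -26$ ($m{\left(g \right)} = -2 - 24 = -26$)
$\left(m{\left(U{\left(3 \right)} \right)} - 155\right)^{2} = \left(-26 - 155\right)^{2} = \left(-181\right)^{2} = 32761$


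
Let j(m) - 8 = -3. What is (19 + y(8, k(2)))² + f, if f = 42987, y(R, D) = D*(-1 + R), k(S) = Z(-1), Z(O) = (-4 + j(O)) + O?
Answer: 43348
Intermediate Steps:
j(m) = 5 (j(m) = 8 - 3 = 5)
Z(O) = 1 + O (Z(O) = (-4 + 5) + O = 1 + O)
k(S) = 0 (k(S) = 1 - 1 = 0)
(19 + y(8, k(2)))² + f = (19 + 0*(-1 + 8))² + 42987 = (19 + 0*7)² + 42987 = (19 + 0)² + 42987 = 19² + 42987 = 361 + 42987 = 43348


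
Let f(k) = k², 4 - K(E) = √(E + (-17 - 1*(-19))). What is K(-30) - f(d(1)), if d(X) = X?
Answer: 3 - 2*I*√7 ≈ 3.0 - 5.2915*I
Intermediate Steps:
K(E) = 4 - √(2 + E) (K(E) = 4 - √(E + (-17 - 1*(-19))) = 4 - √(E + (-17 + 19)) = 4 - √(E + 2) = 4 - √(2 + E))
K(-30) - f(d(1)) = (4 - √(2 - 30)) - 1*1² = (4 - √(-28)) - 1*1 = (4 - 2*I*√7) - 1 = 3 - 2*I*√7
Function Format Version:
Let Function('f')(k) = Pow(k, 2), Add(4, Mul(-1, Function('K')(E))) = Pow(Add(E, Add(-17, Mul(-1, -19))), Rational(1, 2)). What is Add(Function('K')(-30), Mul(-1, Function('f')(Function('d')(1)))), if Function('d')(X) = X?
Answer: Add(3, Mul(-2, I, Pow(7, Rational(1, 2)))) ≈ Add(3.0000, Mul(-5.2915, I))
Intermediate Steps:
Function('K')(E) = Add(4, Mul(-1, Pow(Add(2, E), Rational(1, 2)))) (Function('K')(E) = Add(4, Mul(-1, Pow(Add(E, Add(-17, Mul(-1, -19))), Rational(1, 2)))) = Add(4, Mul(-1, Pow(Add(E, Add(-17, 19)), Rational(1, 2)))) = Add(4, Mul(-1, Pow(Add(E, 2), Rational(1, 2)))) = Add(4, Mul(-1, Pow(Add(2, E), Rational(1, 2)))))
Add(Function('K')(-30), Mul(-1, Function('f')(Function('d')(1)))) = Add(Add(4, Mul(-1, Pow(Add(2, -30), Rational(1, 2)))), Mul(-1, Pow(1, 2))) = Add(Add(4, Mul(-1, Pow(-28, Rational(1, 2)))), Mul(-1, 1)) = Add(Add(4, Mul(-1, Mul(2, I, Pow(7, Rational(1, 2))))), -1) = Add(Add(4, Mul(-2, I, Pow(7, Rational(1, 2)))), -1) = Add(3, Mul(-2, I, Pow(7, Rational(1, 2))))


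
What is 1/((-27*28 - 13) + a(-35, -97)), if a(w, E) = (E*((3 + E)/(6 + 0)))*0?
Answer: -1/769 ≈ -0.0013004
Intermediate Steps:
a(w, E) = 0 (a(w, E) = (E*((3 + E)/6))*0 = (E*((3 + E)*(1/6)))*0 = (E*(1/2 + E/6))*0 = 0)
1/((-27*28 - 13) + a(-35, -97)) = 1/((-27*28 - 13) + 0) = 1/((-756 - 13) + 0) = 1/(-769 + 0) = 1/(-769) = -1/769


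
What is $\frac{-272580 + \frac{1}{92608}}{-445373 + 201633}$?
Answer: $\frac{25243088639}{22572273920} \approx 1.1183$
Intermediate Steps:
$\frac{-272580 + \frac{1}{92608}}{-445373 + 201633} = \frac{-272580 + \frac{1}{92608}}{-243740} = \left(- \frac{25243088639}{92608}\right) \left(- \frac{1}{243740}\right) = \frac{25243088639}{22572273920}$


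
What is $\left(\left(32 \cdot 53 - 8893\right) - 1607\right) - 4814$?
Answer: $-13618$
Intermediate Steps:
$\left(\left(32 \cdot 53 - 8893\right) - 1607\right) - 4814 = \left(\left(1696 - 8893\right) - 1607\right) - 4814 = \left(-7197 - 1607\right) - 4814 = -8804 - 4814 = -13618$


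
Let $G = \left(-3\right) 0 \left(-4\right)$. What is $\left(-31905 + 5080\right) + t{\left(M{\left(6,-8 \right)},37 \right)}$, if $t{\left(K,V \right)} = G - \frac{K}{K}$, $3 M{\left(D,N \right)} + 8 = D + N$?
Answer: $-26826$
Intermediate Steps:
$M{\left(D,N \right)} = - \frac{8}{3} + \frac{D}{3} + \frac{N}{3}$ ($M{\left(D,N \right)} = - \frac{8}{3} + \frac{D + N}{3} = - \frac{8}{3} + \left(\frac{D}{3} + \frac{N}{3}\right) = - \frac{8}{3} + \frac{D}{3} + \frac{N}{3}$)
$G = 0$ ($G = 0 \left(-4\right) = 0$)
$t{\left(K,V \right)} = -1$ ($t{\left(K,V \right)} = 0 - \frac{K}{K} = 0 - 1 = -1$)
$\left(-31905 + 5080\right) + t{\left(M{\left(6,-8 \right)},37 \right)} = \left(-31905 + 5080\right) - 1 = -26825 - 1 = -26826$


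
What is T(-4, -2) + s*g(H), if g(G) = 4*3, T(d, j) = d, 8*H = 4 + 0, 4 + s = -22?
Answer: -316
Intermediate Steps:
s = -26 (s = -4 - 22 = -26)
H = 1/2 (H = (4 + 0)/8 = (1/8)*4 = 1/2 ≈ 0.50000)
g(G) = 12
T(-4, -2) + s*g(H) = -4 - 26*12 = -4 - 312 = -316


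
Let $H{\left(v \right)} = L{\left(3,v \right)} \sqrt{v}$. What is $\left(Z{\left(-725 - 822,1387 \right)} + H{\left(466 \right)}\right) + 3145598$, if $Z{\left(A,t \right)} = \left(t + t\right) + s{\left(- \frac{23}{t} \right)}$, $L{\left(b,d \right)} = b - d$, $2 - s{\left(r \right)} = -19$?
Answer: $3148393 - 463 \sqrt{466} \approx 3.1384 \cdot 10^{6}$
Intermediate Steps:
$s{\left(r \right)} = 21$ ($s{\left(r \right)} = 2 - -19 = 2 + 19 = 21$)
$H{\left(v \right)} = \sqrt{v} \left(3 - v\right)$ ($H{\left(v \right)} = \left(3 - v\right) \sqrt{v} = \sqrt{v} \left(3 - v\right)$)
$Z{\left(A,t \right)} = 21 + 2 t$ ($Z{\left(A,t \right)} = \left(t + t\right) + 21 = 2 t + 21 = 21 + 2 t$)
$\left(Z{\left(-725 - 822,1387 \right)} + H{\left(466 \right)}\right) + 3145598 = \left(\left(21 + 2 \cdot 1387\right) + \sqrt{466} \left(3 - 466\right)\right) + 3145598 = \left(\left(21 + 2774\right) + \sqrt{466} \left(3 - 466\right)\right) + 3145598 = \left(2795 + \sqrt{466} \left(-463\right)\right) + 3145598 = \left(2795 - 463 \sqrt{466}\right) + 3145598 = 3148393 - 463 \sqrt{466}$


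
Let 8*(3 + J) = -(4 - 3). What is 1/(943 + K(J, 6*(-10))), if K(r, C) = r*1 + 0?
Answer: 8/7519 ≈ 0.0010640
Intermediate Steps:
J = -25/8 (J = -3 + (-(4 - 3))/8 = -3 + (-1*1)/8 = -3 + (1/8)*(-1) = -3 - 1/8 = -25/8 ≈ -3.1250)
K(r, C) = r (K(r, C) = r + 0 = r)
1/(943 + K(J, 6*(-10))) = 1/(943 - 25/8) = 1/(7519/8) = 8/7519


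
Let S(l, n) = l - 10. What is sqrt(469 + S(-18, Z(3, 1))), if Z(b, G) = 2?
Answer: 21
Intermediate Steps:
S(l, n) = -10 + l
sqrt(469 + S(-18, Z(3, 1))) = sqrt(469 + (-10 - 18)) = sqrt(469 - 28) = sqrt(441) = 21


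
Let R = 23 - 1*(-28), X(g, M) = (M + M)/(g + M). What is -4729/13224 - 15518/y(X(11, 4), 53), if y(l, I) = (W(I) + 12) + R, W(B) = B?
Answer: -1773781/13224 ≈ -134.13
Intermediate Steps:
X(g, M) = 2*M/(M + g) (X(g, M) = (2*M)/(M + g) = 2*M/(M + g))
R = 51 (R = 23 + 28 = 51)
y(l, I) = 63 + I (y(l, I) = (I + 12) + 51 = (12 + I) + 51 = 63 + I)
-4729/13224 - 15518/y(X(11, 4), 53) = -4729/13224 - 15518/(63 + 53) = -4729*1/13224 - 15518/116 = -4729/13224 - 15518*1/116 = -4729/13224 - 7759/58 = -1773781/13224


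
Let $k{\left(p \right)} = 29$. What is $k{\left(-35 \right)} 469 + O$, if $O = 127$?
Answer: $13728$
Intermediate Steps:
$k{\left(-35 \right)} 469 + O = 29 \cdot 469 + 127 = 13601 + 127 = 13728$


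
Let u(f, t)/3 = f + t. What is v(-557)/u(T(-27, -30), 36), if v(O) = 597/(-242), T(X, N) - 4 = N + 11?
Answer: -199/5082 ≈ -0.039158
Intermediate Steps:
T(X, N) = 15 + N (T(X, N) = 4 + (N + 11) = 4 + (11 + N) = 15 + N)
u(f, t) = 3*f + 3*t (u(f, t) = 3*(f + t) = 3*f + 3*t)
v(O) = -597/242 (v(O) = 597*(-1/242) = -597/242)
v(-557)/u(T(-27, -30), 36) = -597/(242*(3*(15 - 30) + 3*36)) = -597/(242*(3*(-15) + 108)) = -597/(242*(-45 + 108)) = -597/242/63 = -597/242*1/63 = -199/5082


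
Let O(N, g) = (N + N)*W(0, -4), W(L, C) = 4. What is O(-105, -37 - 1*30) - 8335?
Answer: -9175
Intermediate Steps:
O(N, g) = 8*N (O(N, g) = (N + N)*4 = (2*N)*4 = 8*N)
O(-105, -37 - 1*30) - 8335 = 8*(-105) - 8335 = -840 - 8335 = -9175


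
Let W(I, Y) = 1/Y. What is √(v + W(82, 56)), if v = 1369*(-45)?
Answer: I*√48298306/28 ≈ 248.2*I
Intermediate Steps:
v = -61605
√(v + W(82, 56)) = √(-61605 + 1/56) = √(-3449879/56) = I*√48298306/28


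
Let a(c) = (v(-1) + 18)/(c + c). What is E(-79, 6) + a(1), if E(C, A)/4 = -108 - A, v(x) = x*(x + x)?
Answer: -446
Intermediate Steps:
v(x) = 2*x² (v(x) = x*(2*x) = 2*x²)
E(C, A) = -432 - 4*A (E(C, A) = 4*(-108 - A) = -432 - 4*A)
a(c) = 10/c (a(c) = (2*(-1)² + 18)/(c + c) = (2*1 + 18)/((2*c)) = (2 + 18)*(1/(2*c)) = 20*(1/(2*c)) = 10/c)
E(-79, 6) + a(1) = (-432 - 4*6) + 10/1 = (-432 - 24) + 10*1 = -456 + 10 = -446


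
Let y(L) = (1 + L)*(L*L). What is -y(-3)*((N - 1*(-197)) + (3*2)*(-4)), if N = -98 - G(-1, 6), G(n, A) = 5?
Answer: 1260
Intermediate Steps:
N = -103 (N = -98 - 1*5 = -98 - 5 = -103)
y(L) = L²*(1 + L) (y(L) = (1 + L)*L² = L²*(1 + L))
-y(-3)*((N - 1*(-197)) + (3*2)*(-4)) = -(-3)²*(1 - 3)*((-103 - 1*(-197)) + (3*2)*(-4)) = -9*(-2)*((-103 + 197) + 6*(-4)) = -(-18)*(94 - 24) = -(-18)*70 = -1*(-1260) = 1260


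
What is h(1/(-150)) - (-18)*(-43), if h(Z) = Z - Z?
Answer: -774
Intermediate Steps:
h(Z) = 0
h(1/(-150)) - (-18)*(-43) = 0 - (-18)*(-43) = 0 - 1*774 = 0 - 774 = -774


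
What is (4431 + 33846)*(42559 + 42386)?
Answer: 3251439765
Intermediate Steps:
(4431 + 33846)*(42559 + 42386) = 38277*84945 = 3251439765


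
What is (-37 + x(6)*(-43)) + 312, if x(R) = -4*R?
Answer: 1307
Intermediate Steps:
(-37 + x(6)*(-43)) + 312 = (-37 - 4*6*(-43)) + 312 = (-37 - 24*(-43)) + 312 = (-37 + 1032) + 312 = 995 + 312 = 1307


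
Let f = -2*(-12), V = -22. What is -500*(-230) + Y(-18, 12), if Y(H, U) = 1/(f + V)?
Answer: 230001/2 ≈ 1.1500e+5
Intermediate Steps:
f = 24
Y(H, U) = ½ (Y(H, U) = 1/(24 - 22) = 1/2 = ½)
-500*(-230) + Y(-18, 12) = -500*(-230) + ½ = 115000 + ½ = 230001/2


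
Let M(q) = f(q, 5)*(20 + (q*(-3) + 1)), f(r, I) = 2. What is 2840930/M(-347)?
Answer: 1420465/1062 ≈ 1337.5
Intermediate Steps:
M(q) = 42 - 6*q (M(q) = 2*(20 + (q*(-3) + 1)) = 2*(20 + (-3*q + 1)) = 2*(20 + (1 - 3*q)) = 2*(21 - 3*q) = 42 - 6*q)
2840930/M(-347) = 2840930/(42 - 6*(-347)) = 2840930/(42 + 2082) = 2840930/2124 = 2840930*(1/2124) = 1420465/1062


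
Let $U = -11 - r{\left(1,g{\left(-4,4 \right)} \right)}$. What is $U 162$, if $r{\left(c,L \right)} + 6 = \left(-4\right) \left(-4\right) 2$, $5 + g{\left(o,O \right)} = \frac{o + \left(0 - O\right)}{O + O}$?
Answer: $-5994$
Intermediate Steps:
$g{\left(o,O \right)} = -5 + \frac{o - O}{2 O}$ ($g{\left(o,O \right)} = -5 + \frac{o + \left(0 - O\right)}{O + O} = -5 + \frac{o - O}{2 O}$)
$r{\left(c,L \right)} = 26$ ($r{\left(c,L \right)} = -6 + \left(-4\right) \left(-4\right) 2 = -6 + 16 \cdot 2 = -6 + 32 = 26$)
$U = -37$ ($U = -11 - 26 = -37$)
$U 162 = \left(-37\right) 162 = -5994$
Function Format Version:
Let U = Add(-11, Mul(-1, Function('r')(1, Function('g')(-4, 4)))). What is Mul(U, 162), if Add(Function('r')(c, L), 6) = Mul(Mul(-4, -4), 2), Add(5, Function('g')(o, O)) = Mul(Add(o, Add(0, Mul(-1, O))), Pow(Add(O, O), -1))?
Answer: -5994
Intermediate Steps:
Function('g')(o, O) = Add(-5, Mul(Rational(1, 2), Pow(O, -1), Add(o, Mul(-1, O)))) (Function('g')(o, O) = Add(-5, Mul(Add(o, Add(0, Mul(-1, O))), Pow(Add(O, O), -1))) = Add(-5, Mul(Add(o, Mul(-1, O)), Pow(Mul(2, O), -1))) = Add(-5, Mul(Add(o, Mul(-1, O)), Mul(Rational(1, 2), Pow(O, -1)))) = Add(-5, Mul(Rational(1, 2), Pow(O, -1), Add(o, Mul(-1, O)))))
Function('r')(c, L) = 26 (Function('r')(c, L) = Add(-6, Mul(Mul(-4, -4), 2)) = Add(-6, Mul(16, 2)) = Add(-6, 32) = 26)
U = -37 (U = Add(-11, Mul(-1, 26)) = Add(-11, -26) = -37)
Mul(U, 162) = Mul(-37, 162) = -5994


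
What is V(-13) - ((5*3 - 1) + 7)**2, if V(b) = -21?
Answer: -462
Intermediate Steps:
V(-13) - ((5*3 - 1) + 7)**2 = -21 - ((5*3 - 1) + 7)**2 = -21 - ((15 - 1) + 7)**2 = -21 - (14 + 7)**2 = -21 - 1*21**2 = -21 - 1*441 = -21 - 441 = -462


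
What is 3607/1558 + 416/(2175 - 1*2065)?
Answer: 522449/85690 ≈ 6.0970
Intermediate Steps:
3607/1558 + 416/(2175 - 1*2065) = 3607*(1/1558) + 416/(2175 - 2065) = 3607/1558 + 416/110 = 3607/1558 + 416*(1/110) = 3607/1558 + 208/55 = 522449/85690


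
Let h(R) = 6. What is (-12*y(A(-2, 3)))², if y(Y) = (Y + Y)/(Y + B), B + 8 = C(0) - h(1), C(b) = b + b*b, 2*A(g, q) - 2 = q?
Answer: 14400/529 ≈ 27.221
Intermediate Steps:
A(g, q) = 1 + q/2
C(b) = b + b²
B = -14 (B = -8 + (0*(1 + 0) - 1*6) = -8 + (0*1 - 6) = -8 + (0 - 6) = -8 - 6 = -14)
y(Y) = 2*Y/(-14 + Y) (y(Y) = (Y + Y)/(Y - 14) = (2*Y)/(-14 + Y) = 2*Y/(-14 + Y))
(-12*y(A(-2, 3)))² = (-24*(1 + (½)*3)/(-14 + (1 + (½)*3)))² = (-24*(1 + 3/2)/(-14 + (1 + 3/2)))² = (-24*5/(2*(-14 + 5/2)))² = (-24*5/(2*(-23/2)))² = (-24*5*(-2)/(2*23))² = (-12*(-10/23))² = (120/23)² = 14400/529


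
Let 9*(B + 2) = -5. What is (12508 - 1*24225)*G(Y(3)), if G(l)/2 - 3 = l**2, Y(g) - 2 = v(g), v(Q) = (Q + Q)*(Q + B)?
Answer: -5225782/9 ≈ -5.8064e+5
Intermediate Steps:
B = -23/9 (B = -2 + (1/9)*(-5) = -2 - 5/9 = -23/9 ≈ -2.5556)
v(Q) = 2*Q*(-23/9 + Q) (v(Q) = (Q + Q)*(Q - 23/9) = (2*Q)*(-23/9 + Q) = 2*Q*(-23/9 + Q))
Y(g) = 2 + 2*g*(-23 + 9*g)/9
G(l) = 6 + 2*l**2
(12508 - 1*24225)*G(Y(3)) = (12508 - 1*24225)*(6 + 2*(2 + (2/9)*3*(-23 + 9*3))**2) = (12508 - 24225)*(6 + 2*(2 + (2/9)*3*(-23 + 27))**2) = -11717*(6 + 2*(2 + (2/9)*3*4)**2) = -11717*(6 + 2*(2 + 8/3)**2) = -11717*(6 + 2*(14/3)**2) = -11717*(6 + 2*(196/9)) = -11717*(6 + 392/9) = -11717*446/9 = -5225782/9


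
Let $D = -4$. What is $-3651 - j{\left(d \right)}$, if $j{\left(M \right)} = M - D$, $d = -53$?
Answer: $-3602$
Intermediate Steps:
$j{\left(M \right)} = 4 + M$ ($j{\left(M \right)} = M - -4 = M + 4 = 4 + M$)
$-3651 - j{\left(d \right)} = -3651 - \left(4 - 53\right) = -3651 - -49 = -3651 + 49 = -3602$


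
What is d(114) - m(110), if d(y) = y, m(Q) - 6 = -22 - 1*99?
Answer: 229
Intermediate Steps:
m(Q) = -115 (m(Q) = 6 + (-22 - 1*99) = 6 + (-22 - 99) = 6 - 121 = -115)
d(114) - m(110) = 114 - 1*(-115) = 114 + 115 = 229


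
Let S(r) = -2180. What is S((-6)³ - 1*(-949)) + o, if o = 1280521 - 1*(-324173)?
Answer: 1602514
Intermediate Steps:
o = 1604694 (o = 1280521 + 324173 = 1604694)
S((-6)³ - 1*(-949)) + o = -2180 + 1604694 = 1602514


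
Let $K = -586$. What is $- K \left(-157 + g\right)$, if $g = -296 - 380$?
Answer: $-488138$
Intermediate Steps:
$g = -676$ ($g = -296 - 380 = -676$)
$- K \left(-157 + g\right) = - \left(-586\right) \left(-157 - 676\right) = - \left(-586\right) \left(-833\right) = \left(-1\right) 488138 = -488138$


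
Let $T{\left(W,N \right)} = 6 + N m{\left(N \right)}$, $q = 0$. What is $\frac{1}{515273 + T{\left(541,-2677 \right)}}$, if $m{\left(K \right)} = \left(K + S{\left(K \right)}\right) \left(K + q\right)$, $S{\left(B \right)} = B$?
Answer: $- \frac{1}{38368010187} \approx -2.6063 \cdot 10^{-11}$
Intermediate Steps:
$m{\left(K \right)} = 2 K^{2}$ ($m{\left(K \right)} = \left(K + K\right) \left(K + 0\right) = 2 K K = 2 K^{2}$)
$T{\left(W,N \right)} = 6 + 2 N^{3}$ ($T{\left(W,N \right)} = 6 + N 2 N^{2} = 6 + 2 N^{3}$)
$\frac{1}{515273 + T{\left(541,-2677 \right)}} = \frac{1}{515273 + \left(6 + 2 \left(-2677\right)^{3}\right)} = \frac{1}{515273 + \left(6 + 2 \left(-19184262733\right)\right)} = \frac{1}{515273 + \left(6 - 38368525466\right)} = \frac{1}{515273 - 38368525460} = \frac{1}{-38368010187} = - \frac{1}{38368010187}$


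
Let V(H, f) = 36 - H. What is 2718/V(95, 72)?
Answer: -2718/59 ≈ -46.068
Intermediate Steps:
2718/V(95, 72) = 2718/(36 - 1*95) = 2718/(36 - 95) = 2718/(-59) = 2718*(-1/59) = -2718/59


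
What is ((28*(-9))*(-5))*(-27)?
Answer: -34020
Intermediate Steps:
((28*(-9))*(-5))*(-27) = -252*(-5)*(-27) = 1260*(-27) = -34020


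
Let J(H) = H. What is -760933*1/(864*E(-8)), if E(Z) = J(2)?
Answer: -760933/1728 ≈ -440.35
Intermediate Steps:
E(Z) = 2
-760933*1/(864*E(-8)) = -760933/(864*2) = -760933/1728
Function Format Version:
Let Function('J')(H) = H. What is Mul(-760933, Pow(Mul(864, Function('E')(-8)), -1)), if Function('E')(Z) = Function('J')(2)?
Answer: Rational(-760933, 1728) ≈ -440.35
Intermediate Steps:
Function('E')(Z) = 2
Mul(-760933, Pow(Mul(864, Function('E')(-8)), -1)) = Mul(-760933, Pow(Mul(864, 2), -1)) = Mul(-760933, Pow(1728, -1)) = Mul(-760933, Rational(1, 1728)) = Rational(-760933, 1728)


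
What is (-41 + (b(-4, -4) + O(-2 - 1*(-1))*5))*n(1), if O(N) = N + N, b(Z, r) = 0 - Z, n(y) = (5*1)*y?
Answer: -235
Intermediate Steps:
n(y) = 5*y
b(Z, r) = -Z
O(N) = 2*N
(-41 + (b(-4, -4) + O(-2 - 1*(-1))*5))*n(1) = (-41 + (-1*(-4) + (2*(-2 - 1*(-1)))*5))*(5*1) = (-41 + (4 + (2*(-2 + 1))*5))*5 = (-41 + (4 + (2*(-1))*5))*5 = (-41 + (4 - 2*5))*5 = (-41 + (4 - 10))*5 = (-41 - 6)*5 = -47*5 = -235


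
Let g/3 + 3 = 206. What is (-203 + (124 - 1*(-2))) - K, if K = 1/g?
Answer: -46894/609 ≈ -77.002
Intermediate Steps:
g = 609 (g = -9 + 3*206 = -9 + 618 = 609)
K = 1/609 ≈ 0.0016420
(-203 + (124 - 1*(-2))) - K = (-203 + (124 - 1*(-2))) - 1*1/609 = (-203 + (124 + 2)) - 1/609 = (-203 + 126) - 1/609 = -77 - 1/609 = -46894/609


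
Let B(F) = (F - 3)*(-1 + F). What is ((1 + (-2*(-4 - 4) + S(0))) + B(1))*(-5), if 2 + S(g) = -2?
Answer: -65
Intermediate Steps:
B(F) = (-1 + F)*(-3 + F) (B(F) = (-3 + F)*(-1 + F) = (-1 + F)*(-3 + F))
S(g) = -4 (S(g) = -2 - 2 = -4)
((1 + (-2*(-4 - 4) + S(0))) + B(1))*(-5) = ((1 + (-2*(-4 - 4) - 4)) + (3 + 1**2 - 4*1))*(-5) = ((1 + (-2*(-8) - 4)) + (3 + 1 - 4))*(-5) = ((1 + (16 - 4)) + 0)*(-5) = ((1 + 12) + 0)*(-5) = (13 + 0)*(-5) = 13*(-5) = -65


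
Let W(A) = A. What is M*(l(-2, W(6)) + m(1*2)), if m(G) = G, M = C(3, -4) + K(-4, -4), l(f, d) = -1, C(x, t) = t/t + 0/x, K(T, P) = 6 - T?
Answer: 11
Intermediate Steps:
C(x, t) = 1 (C(x, t) = 1 + 0 = 1)
M = 11 (M = 1 + (6 - 1*(-4)) = 1 + (6 + 4) = 1 + 10 = 11)
M*(l(-2, W(6)) + m(1*2)) = 11*(-1 + 1*2) = 11*(-1 + 2) = 11*1 = 11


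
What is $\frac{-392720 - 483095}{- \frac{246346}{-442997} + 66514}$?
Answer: $- \frac{387983417555}{29465748804} \approx -13.167$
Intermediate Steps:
$\frac{-392720 - 483095}{- \frac{246346}{-442997} + 66514} = - \frac{875815}{\left(-246346\right) \left(- \frac{1}{442997}\right) + 66514} = - \frac{875815}{\frac{246346}{442997} + 66514} = - \frac{875815}{\frac{29465748804}{442997}} = \left(-875815\right) \frac{442997}{29465748804} = - \frac{387983417555}{29465748804}$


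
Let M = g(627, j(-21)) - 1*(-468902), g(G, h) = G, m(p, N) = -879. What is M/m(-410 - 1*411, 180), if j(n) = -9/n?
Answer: -469529/879 ≈ -534.16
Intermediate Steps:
M = 469529 (M = 627 - 1*(-468902) = 627 + 468902 = 469529)
M/m(-410 - 1*411, 180) = 469529/(-879) = 469529*(-1/879) = -469529/879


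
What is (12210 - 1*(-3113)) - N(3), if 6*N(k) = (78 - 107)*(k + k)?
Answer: 15352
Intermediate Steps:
N(k) = -29*k/3 (N(k) = ((78 - 107)*(k + k))/6 = (-58*k)/6 = -29*k/3)
(12210 - 1*(-3113)) - N(3) = (12210 - 1*(-3113)) - (-29)*3/3 = (12210 + 3113) - 1*(-29) = 15323 + 29 = 15352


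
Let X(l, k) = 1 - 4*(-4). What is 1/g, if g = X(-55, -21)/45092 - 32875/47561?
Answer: -2144620612/1481590963 ≈ -1.4475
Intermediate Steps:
X(l, k) = 17 (X(l, k) = 1 + 16 = 17)
g = -1481590963/2144620612 (g = 17/45092 - 32875/47561 = -1481590963/2144620612 ≈ -0.69084)
1/g = 1/(-1481590963/2144620612) = -2144620612/1481590963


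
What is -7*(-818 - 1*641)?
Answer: 10213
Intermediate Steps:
-7*(-818 - 1*641) = -7*(-818 - 641) = -7*(-1459) = 10213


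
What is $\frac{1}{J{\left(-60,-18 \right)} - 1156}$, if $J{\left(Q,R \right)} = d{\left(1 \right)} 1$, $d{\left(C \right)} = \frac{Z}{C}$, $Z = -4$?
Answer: $- \frac{1}{1160} \approx -0.00086207$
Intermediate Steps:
$d{\left(C \right)} = - \frac{4}{C}$
$J{\left(Q,R \right)} = -4$ ($J{\left(Q,R \right)} = - \frac{4}{1} \cdot 1 = \left(-4\right) 1 \cdot 1 = \left(-4\right) 1 = -4$)
$\frac{1}{J{\left(-60,-18 \right)} - 1156} = \frac{1}{-4 - 1156} = \frac{1}{-1160} = - \frac{1}{1160}$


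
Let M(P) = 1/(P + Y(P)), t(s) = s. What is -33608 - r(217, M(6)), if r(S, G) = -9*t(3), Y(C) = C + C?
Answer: -33581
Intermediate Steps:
Y(C) = 2*C
M(P) = 1/(3*P) (M(P) = 1/(P + 2*P) = 1/(3*P))
r(S, G) = -27 (r(S, G) = -9*3 = -27)
-33608 - r(217, M(6)) = -33608 - 1*(-27) = -33608 + 27 = -33581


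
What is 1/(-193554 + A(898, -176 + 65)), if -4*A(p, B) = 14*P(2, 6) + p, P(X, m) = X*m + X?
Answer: -2/387655 ≈ -5.1592e-6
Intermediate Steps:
P(X, m) = X + X*m
A(p, B) = -49 - p/4 (A(p, B) = -(14*(2*(1 + 6)) + p)/4 = -(14*(2*7) + p)/4 = -(14*14 + p)/4 = -(196 + p)/4 = -49 - p/4)
1/(-193554 + A(898, -176 + 65)) = 1/(-193554 + (-49 - 1/4*898)) = 1/(-193554 + (-49 - 449/2)) = 1/(-193554 - 547/2) = 1/(-387655/2) = -2/387655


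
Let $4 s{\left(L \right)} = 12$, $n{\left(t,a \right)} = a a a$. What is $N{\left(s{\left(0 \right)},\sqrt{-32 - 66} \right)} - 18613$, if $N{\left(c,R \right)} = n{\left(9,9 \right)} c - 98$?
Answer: $-16524$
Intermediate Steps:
$n{\left(t,a \right)} = a^{3}$ ($n{\left(t,a \right)} = a^{2} a = a^{3}$)
$s{\left(L \right)} = 3$ ($s{\left(L \right)} = \frac{1}{4} \cdot 12 = 3$)
$N{\left(c,R \right)} = -98 + 729 c$ ($N{\left(c,R \right)} = 9^{3} c - 98 = 729 c - 98 = -98 + 729 c$)
$N{\left(s{\left(0 \right)},\sqrt{-32 - 66} \right)} - 18613 = \left(-98 + 729 \cdot 3\right) - 18613 = \left(-98 + 2187\right) - 18613 = 2089 - 18613 = -16524$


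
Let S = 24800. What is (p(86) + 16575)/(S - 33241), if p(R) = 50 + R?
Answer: -16711/8441 ≈ -1.9797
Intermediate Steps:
(p(86) + 16575)/(S - 33241) = ((50 + 86) + 16575)/(24800 - 33241) = (136 + 16575)/(-8441) = 16711*(-1/8441) = -16711/8441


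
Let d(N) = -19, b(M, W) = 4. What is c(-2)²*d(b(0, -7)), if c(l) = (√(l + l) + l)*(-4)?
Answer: 2432*I ≈ 2432.0*I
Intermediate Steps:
c(l) = -4*l - 4*√2*√l (c(l) = (√(2*l) + l)*(-4) = (√2*√l + l)*(-4) = (l + √2*√l)*(-4) = -4*l - 4*√2*√l)
c(-2)²*d(b(0, -7)) = (-4*(-2) - 4*√2*√(-2))²*(-19) = (8 - 4*√2*I*√2)²*(-19) = (8 - 8*I)²*(-19) = -19*(8 - 8*I)²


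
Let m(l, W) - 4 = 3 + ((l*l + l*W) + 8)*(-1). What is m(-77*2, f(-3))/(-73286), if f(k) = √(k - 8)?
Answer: 23717/73286 - 77*I*√11/36643 ≈ 0.32362 - 0.0069694*I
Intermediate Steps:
f(k) = √(-8 + k)
m(l, W) = -1 - l² - W*l (m(l, W) = 4 + (3 + ((l*l + l*W) + 8)*(-1)) = 4 + (3 + ((l² + W*l) + 8)*(-1)) = 4 + (3 + (8 + l² + W*l)*(-1)) = 4 + (3 + (-8 - l² - W*l)) = 4 + (-5 - l² - W*l) = -1 - l² - W*l)
m(-77*2, f(-3))/(-73286) = (-1 - (-77*2)² - √(-8 - 3)*(-77*2))/(-73286) = (-1 - 1*(-154)² - 1*√(-11)*(-154))*(-1/73286) = (-1 - 1*23716 - 1*I*√11*(-154))*(-1/73286) = (-1 - 23716 + 154*I*√11)*(-1/73286) = (-23717 + 154*I*√11)*(-1/73286) = 23717/73286 - 77*I*√11/36643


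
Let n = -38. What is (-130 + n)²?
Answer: 28224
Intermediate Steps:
(-130 + n)² = (-130 - 38)² = (-168)² = 28224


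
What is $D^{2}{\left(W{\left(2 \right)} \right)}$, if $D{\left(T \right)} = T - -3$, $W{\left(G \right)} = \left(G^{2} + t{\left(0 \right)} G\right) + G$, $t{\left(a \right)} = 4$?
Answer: $289$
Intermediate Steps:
$W{\left(G \right)} = G^{2} + 5 G$ ($W{\left(G \right)} = \left(G^{2} + 4 G\right) + G = G^{2} + 5 G$)
$D{\left(T \right)} = 3 + T$ ($D{\left(T \right)} = T + 3 = 3 + T$)
$D^{2}{\left(W{\left(2 \right)} \right)} = \left(3 + 2 \left(5 + 2\right)\right)^{2} = \left(3 + 2 \cdot 7\right)^{2} = \left(3 + 14\right)^{2} = 17^{2} = 289$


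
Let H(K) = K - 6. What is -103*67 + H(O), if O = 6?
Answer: -6901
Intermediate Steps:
H(K) = -6 + K
-103*67 + H(O) = -103*67 + (-6 + 6) = -6901 + 0 = -6901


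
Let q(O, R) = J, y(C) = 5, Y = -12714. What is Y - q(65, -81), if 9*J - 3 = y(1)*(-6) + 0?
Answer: -12711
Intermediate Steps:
J = -3 (J = ⅓ + (5*(-6) + 0)/9 = ⅓ + (-30 + 0)/9 = ⅓ + (⅑)*(-30) = ⅓ - 10/3 = -3)
q(O, R) = -3
Y - q(65, -81) = -12714 - 1*(-3) = -12714 + 3 = -12711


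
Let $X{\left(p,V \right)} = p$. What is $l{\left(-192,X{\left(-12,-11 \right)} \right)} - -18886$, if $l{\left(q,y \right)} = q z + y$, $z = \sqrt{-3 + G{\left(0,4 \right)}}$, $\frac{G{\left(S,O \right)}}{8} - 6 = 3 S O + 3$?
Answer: $18874 - 192 \sqrt{69} \approx 17279.0$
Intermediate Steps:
$G{\left(S,O \right)} = 72 + 24 O S$ ($G{\left(S,O \right)} = 48 + 8 \left(3 S O + 3\right) = 48 + 8 \left(3 O S + 3\right) = 48 + 8 \left(3 + 3 O S\right) = 48 + \left(24 + 24 O S\right) = 72 + 24 O S$)
$z = \sqrt{69}$ ($z = \sqrt{-3 + \left(72 + 24 \cdot 4 \cdot 0\right)} = \sqrt{-3 + \left(72 + 0\right)} = \sqrt{-3 + 72} = \sqrt{69} \approx 8.3066$)
$l{\left(q,y \right)} = y + q \sqrt{69}$ ($l{\left(q,y \right)} = q \sqrt{69} + y = y + q \sqrt{69}$)
$l{\left(-192,X{\left(-12,-11 \right)} \right)} - -18886 = \left(-12 - 192 \sqrt{69}\right) - -18886 = \left(-12 - 192 \sqrt{69}\right) + 18886 = 18874 - 192 \sqrt{69}$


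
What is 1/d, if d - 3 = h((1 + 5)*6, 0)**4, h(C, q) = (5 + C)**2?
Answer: 1/7984925229124 ≈ 1.2524e-13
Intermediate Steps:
d = 7984925229124 (d = 3 + ((5 + (1 + 5)*6)**2)**4 = 3 + ((5 + 6*6)**2)**4 = 3 + ((5 + 36)**2)**4 = 3 + (41**2)**4 = 3 + 1681**4 = 3 + 7984925229121 = 7984925229124)
1/d = 1/7984925229124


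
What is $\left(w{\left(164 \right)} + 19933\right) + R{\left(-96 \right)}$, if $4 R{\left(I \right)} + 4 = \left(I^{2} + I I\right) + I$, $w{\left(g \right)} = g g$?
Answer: $51412$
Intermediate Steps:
$w{\left(g \right)} = g^{2}$
$R{\left(I \right)} = -1 + \frac{I^{2}}{2} + \frac{I}{4}$ ($R{\left(I \right)} = -1 + \frac{\left(I^{2} + I I\right) + I}{4} = -1 + \frac{\left(I^{2} + I^{2}\right) + I}{4} = -1 + \frac{2 I^{2} + I}{4} = -1 + \frac{I + 2 I^{2}}{4} = -1 + \left(\frac{I^{2}}{2} + \frac{I}{4}\right) = -1 + \frac{I^{2}}{2} + \frac{I}{4}$)
$\left(w{\left(164 \right)} + 19933\right) + R{\left(-96 \right)} = \left(164^{2} + 19933\right) + \left(-1 + \frac{\left(-96\right)^{2}}{2} + \frac{1}{4} \left(-96\right)\right) = \left(26896 + 19933\right) - -4583 = 46829 - -4583 = 46829 + 4583 = 51412$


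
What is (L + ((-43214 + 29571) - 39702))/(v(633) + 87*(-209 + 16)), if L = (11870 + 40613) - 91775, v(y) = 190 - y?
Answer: 92637/17234 ≈ 5.3752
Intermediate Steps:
L = -39292 (L = 52483 - 91775 = -39292)
(L + ((-43214 + 29571) - 39702))/(v(633) + 87*(-209 + 16)) = (-39292 + ((-43214 + 29571) - 39702))/((190 - 1*633) + 87*(-209 + 16)) = (-39292 + (-13643 - 39702))/((190 - 633) + 87*(-193)) = (-39292 - 53345)/(-443 - 16791) = -92637/(-17234) = -92637*(-1/17234) = 92637/17234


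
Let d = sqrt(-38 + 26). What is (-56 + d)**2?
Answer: 3124 - 224*I*sqrt(3) ≈ 3124.0 - 387.98*I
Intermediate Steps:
d = 2*I*sqrt(3) (d = sqrt(-12) = 2*I*sqrt(3) ≈ 3.4641*I)
(-56 + d)**2 = (-56 + 2*I*sqrt(3))**2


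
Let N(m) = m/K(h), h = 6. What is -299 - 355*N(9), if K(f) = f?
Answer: -1663/2 ≈ -831.50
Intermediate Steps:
N(m) = m/6
-299 - 355*N(9) = -299 - 355*9/6 = -299 - 355*3/2 = -299 - 1065/2 = -1663/2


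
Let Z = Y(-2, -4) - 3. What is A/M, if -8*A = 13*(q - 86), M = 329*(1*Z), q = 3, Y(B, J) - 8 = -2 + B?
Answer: 1079/2632 ≈ 0.40995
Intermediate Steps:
Y(B, J) = 6 + B (Y(B, J) = 8 + (-2 + B) = 6 + B)
Z = 1 (Z = (6 - 2) - 3 = 4 - 3 = 1)
M = 329 (M = 329*(1*1) = 329*1 = 329)
A = 1079/8 (A = -13*(3 - 86)/8 = -13*(-83)/8 = -1/8*(-1079) = 1079/8 ≈ 134.88)
A/M = (1079/8)/329 = (1079/8)*(1/329) = 1079/2632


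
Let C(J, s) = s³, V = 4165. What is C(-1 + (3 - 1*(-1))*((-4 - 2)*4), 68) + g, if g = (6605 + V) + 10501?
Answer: 335703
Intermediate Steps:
g = 21271 (g = (6605 + 4165) + 10501 = 10770 + 10501 = 21271)
C(-1 + (3 - 1*(-1))*((-4 - 2)*4), 68) + g = 68³ + 21271 = 314432 + 21271 = 335703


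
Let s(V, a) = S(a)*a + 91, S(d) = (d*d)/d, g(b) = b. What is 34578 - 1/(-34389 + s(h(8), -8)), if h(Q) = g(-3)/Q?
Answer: 1183743253/34234 ≈ 34578.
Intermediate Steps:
S(d) = d (S(d) = d²/d = d)
h(Q) = -3/Q
s(V, a) = 91 + a² (s(V, a) = a*a + 91 = a² + 91 = 91 + a²)
34578 - 1/(-34389 + s(h(8), -8)) = 34578 - 1/(-34389 + (91 + (-8)²)) = 34578 - 1/(-34389 + (91 + 64)) = 34578 - 1/(-34389 + 155) = 34578 - 1/(-34234) = 34578 - 1*(-1/34234) = 34578 + 1/34234 = 1183743253/34234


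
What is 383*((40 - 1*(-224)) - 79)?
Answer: 70855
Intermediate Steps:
383*((40 - 1*(-224)) - 79) = 383*((40 + 224) - 79) = 383*(264 - 79) = 383*185 = 70855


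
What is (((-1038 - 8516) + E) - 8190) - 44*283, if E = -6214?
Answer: -36410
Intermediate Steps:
(((-1038 - 8516) + E) - 8190) - 44*283 = (((-1038 - 8516) - 6214) - 8190) - 44*283 = ((-9554 - 6214) - 8190) - 12452 = (-15768 - 8190) - 12452 = -23958 - 12452 = -36410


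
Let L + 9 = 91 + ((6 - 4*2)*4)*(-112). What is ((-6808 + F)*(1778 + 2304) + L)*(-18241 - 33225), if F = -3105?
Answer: 2082514459808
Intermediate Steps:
L = 978 (L = -9 + (91 + ((6 - 4*2)*4)*(-112)) = -9 + (91 + ((6 - 8)*4)*(-112)) = -9 + (91 - 2*4*(-112)) = -9 + (91 - 8*(-112)) = -9 + (91 + 896) = -9 + 987 = 978)
((-6808 + F)*(1778 + 2304) + L)*(-18241 - 33225) = ((-6808 - 3105)*(1778 + 2304) + 978)*(-18241 - 33225) = (-9913*4082 + 978)*(-51466) = (-40464866 + 978)*(-51466) = -40463888*(-51466) = 2082514459808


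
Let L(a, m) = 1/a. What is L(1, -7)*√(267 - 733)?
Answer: I*√466 ≈ 21.587*I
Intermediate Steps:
L(1, -7)*√(267 - 733) = √(267 - 733)/1 = 1*√(-466) = 1*(I*√466) = I*√466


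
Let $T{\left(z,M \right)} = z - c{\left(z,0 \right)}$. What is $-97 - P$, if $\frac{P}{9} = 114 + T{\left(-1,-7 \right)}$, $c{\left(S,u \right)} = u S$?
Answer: $-1114$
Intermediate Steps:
$c{\left(S,u \right)} = S u$
$T{\left(z,M \right)} = z$ ($T{\left(z,M \right)} = z - z 0 = z - 0 = z + 0 = z$)
$P = 1017$ ($P = 9 \left(114 - 1\right) = 9 \cdot 113 = 1017$)
$-97 - P = -97 - 1017 = -1114$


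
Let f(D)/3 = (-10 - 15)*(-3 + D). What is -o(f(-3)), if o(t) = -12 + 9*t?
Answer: -4038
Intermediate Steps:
f(D) = 225 - 75*D (f(D) = 3*((-10 - 15)*(-3 + D)) = 3*(-25*(-3 + D)) = 3*(75 - 25*D) = 225 - 75*D)
-o(f(-3)) = -(-12 + 9*(225 - 75*(-3))) = -(-12 + 9*(225 + 225)) = -(-12 + 9*450) = -(-12 + 4050) = -1*4038 = -4038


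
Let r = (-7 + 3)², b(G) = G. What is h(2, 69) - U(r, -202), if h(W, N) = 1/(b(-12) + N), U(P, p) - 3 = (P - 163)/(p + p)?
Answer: -77059/23028 ≈ -3.3463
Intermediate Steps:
r = 16 (r = (-4)² = 16)
U(P, p) = 3 + (-163 + P)/(2*p) (U(P, p) = 3 + (P - 163)/(p + p) = 3 + (-163 + P)/((2*p)) = 3 + (-163 + P)*(1/(2*p)) = 3 + (-163 + P)/(2*p))
h(W, N) = 1/(-12 + N)
h(2, 69) - U(r, -202) = 1/(-12 + 69) - (-163 + 16 + 6*(-202))/(2*(-202)) = 1/57 - (-1)*(-163 + 16 - 1212)/(2*202) = 1/57 - (-1)*(-1359)/(2*202) = 1/57 - 1*1359/404 = 1/57 - 1359/404 = -77059/23028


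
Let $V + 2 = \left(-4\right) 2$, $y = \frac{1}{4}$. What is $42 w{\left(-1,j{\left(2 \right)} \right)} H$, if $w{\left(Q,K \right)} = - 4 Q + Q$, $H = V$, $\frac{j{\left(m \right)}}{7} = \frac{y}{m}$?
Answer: $-1260$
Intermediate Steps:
$y = \frac{1}{4} \approx 0.25$
$j{\left(m \right)} = \frac{7}{4 m}$ ($j{\left(m \right)} = 7 \frac{1}{4 m} = \frac{7}{4 m}$)
$V = -10$ ($V = -2 - 8 = -10$)
$H = -10$
$w{\left(Q,K \right)} = - 3 Q$
$42 w{\left(-1,j{\left(2 \right)} \right)} H = 42 \left(\left(-3\right) \left(-1\right)\right) \left(-10\right) = 42 \cdot 3 \left(-10\right) = 126 \left(-10\right) = -1260$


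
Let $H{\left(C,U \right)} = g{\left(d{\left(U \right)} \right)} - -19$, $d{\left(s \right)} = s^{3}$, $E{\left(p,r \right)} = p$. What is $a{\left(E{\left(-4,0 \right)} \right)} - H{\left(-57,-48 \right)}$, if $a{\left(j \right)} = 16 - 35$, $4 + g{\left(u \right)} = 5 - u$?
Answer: $-110631$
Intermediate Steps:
$g{\left(u \right)} = 1 - u$ ($g{\left(u \right)} = -4 - \left(-5 + u\right) = 1 - u$)
$a{\left(j \right)} = -19$ ($a{\left(j \right)} = 16 - 35 = -19$)
$H{\left(C,U \right)} = 20 - U^{3}$ ($H{\left(C,U \right)} = \left(1 - U^{3}\right) - -19 = \left(1 - U^{3}\right) + 19 = 20 - U^{3}$)
$a{\left(E{\left(-4,0 \right)} \right)} - H{\left(-57,-48 \right)} = -19 - \left(20 - \left(-48\right)^{3}\right) = -19 - \left(20 - -110592\right) = -19 - \left(20 + 110592\right) = -19 - 110612 = -110631$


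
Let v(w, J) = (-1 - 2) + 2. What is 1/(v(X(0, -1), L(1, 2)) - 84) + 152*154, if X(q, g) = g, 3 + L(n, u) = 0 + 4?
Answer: 1989679/85 ≈ 23408.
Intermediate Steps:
L(n, u) = 1 (L(n, u) = -3 + (0 + 4) = -3 + 4 = 1)
v(w, J) = -1 (v(w, J) = -3 + 2 = -1)
1/(v(X(0, -1), L(1, 2)) - 84) + 152*154 = 1/(-1 - 84) + 152*154 = 1/(-85) + 23408 = -1/85 + 23408 = 1989679/85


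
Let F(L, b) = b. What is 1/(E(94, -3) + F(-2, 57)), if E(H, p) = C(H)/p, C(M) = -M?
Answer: 3/265 ≈ 0.011321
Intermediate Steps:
E(H, p) = -H/p (E(H, p) = (-H)/p = -H/p)
1/(E(94, -3) + F(-2, 57)) = 1/(-1*94/(-3) + 57) = 1/(-1*94*(-⅓) + 57) = 1/(94/3 + 57) = 1/(265/3) = 3/265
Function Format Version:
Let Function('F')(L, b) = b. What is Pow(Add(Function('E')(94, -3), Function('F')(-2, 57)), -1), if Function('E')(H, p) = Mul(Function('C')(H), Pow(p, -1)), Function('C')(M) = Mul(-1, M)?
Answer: Rational(3, 265) ≈ 0.011321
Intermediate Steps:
Function('E')(H, p) = Mul(-1, H, Pow(p, -1)) (Function('E')(H, p) = Mul(Mul(-1, H), Pow(p, -1)) = Mul(-1, H, Pow(p, -1)))
Pow(Add(Function('E')(94, -3), Function('F')(-2, 57)), -1) = Pow(Add(Mul(-1, 94, Pow(-3, -1)), 57), -1) = Pow(Add(Mul(-1, 94, Rational(-1, 3)), 57), -1) = Pow(Add(Rational(94, 3), 57), -1) = Pow(Rational(265, 3), -1) = Rational(3, 265)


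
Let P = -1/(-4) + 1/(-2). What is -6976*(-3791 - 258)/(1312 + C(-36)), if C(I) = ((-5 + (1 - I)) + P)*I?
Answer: 28245824/169 ≈ 1.6714e+5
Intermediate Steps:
P = -¼ (P = -1*(-¼) + 1*(-½) = ¼ - ½ = -¼ ≈ -0.25000)
C(I) = I*(-17/4 - I) (C(I) = ((-5 + (1 - I)) - ¼)*I = ((-4 - I) - ¼)*I = (-17/4 - I)*I = I*(-17/4 - I))
-6976*(-3791 - 258)/(1312 + C(-36)) = -6976*(-3791 - 258)/(1312 - ¼*(-36)*(17 + 4*(-36))) = -6976*(-4049/(1312 - ¼*(-36)*(17 - 144))) = -6976*(-4049/(1312 - ¼*(-36)*(-127))) = -6976*(-4049/(1312 - 1143)) = -6976/(169*(-1/4049)) = -6976/(-169/4049) = -6976*(-4049/169) = 28245824/169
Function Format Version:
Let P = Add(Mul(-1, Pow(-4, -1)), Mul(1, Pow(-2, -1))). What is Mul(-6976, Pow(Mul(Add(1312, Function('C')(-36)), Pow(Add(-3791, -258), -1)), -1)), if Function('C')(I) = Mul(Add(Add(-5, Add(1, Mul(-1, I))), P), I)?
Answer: Rational(28245824, 169) ≈ 1.6714e+5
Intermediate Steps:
P = Rational(-1, 4) (P = Add(Mul(-1, Rational(-1, 4)), Mul(1, Rational(-1, 2))) = Add(Rational(1, 4), Rational(-1, 2)) = Rational(-1, 4) ≈ -0.25000)
Function('C')(I) = Mul(I, Add(Rational(-17, 4), Mul(-1, I))) (Function('C')(I) = Mul(Add(Add(-5, Add(1, Mul(-1, I))), Rational(-1, 4)), I) = Mul(Add(Add(-4, Mul(-1, I)), Rational(-1, 4)), I) = Mul(Add(Rational(-17, 4), Mul(-1, I)), I) = Mul(I, Add(Rational(-17, 4), Mul(-1, I))))
Mul(-6976, Pow(Mul(Add(1312, Function('C')(-36)), Pow(Add(-3791, -258), -1)), -1)) = Mul(-6976, Pow(Mul(Add(1312, Mul(Rational(-1, 4), -36, Add(17, Mul(4, -36)))), Pow(Add(-3791, -258), -1)), -1)) = Mul(-6976, Pow(Mul(Add(1312, Mul(Rational(-1, 4), -36, Add(17, -144))), Pow(-4049, -1)), -1)) = Mul(-6976, Pow(Mul(Add(1312, Mul(Rational(-1, 4), -36, -127)), Rational(-1, 4049)), -1)) = Mul(-6976, Pow(Mul(Add(1312, -1143), Rational(-1, 4049)), -1)) = Mul(-6976, Pow(Mul(169, Rational(-1, 4049)), -1)) = Mul(-6976, Pow(Rational(-169, 4049), -1)) = Mul(-6976, Rational(-4049, 169)) = Rational(28245824, 169)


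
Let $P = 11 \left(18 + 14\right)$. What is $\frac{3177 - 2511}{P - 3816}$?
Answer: $- \frac{333}{1732} \approx -0.19226$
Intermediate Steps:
$P = 352$ ($P = 11 \cdot 32 = 352$)
$\frac{3177 - 2511}{P - 3816} = \frac{3177 - 2511}{352 - 3816} = \frac{666}{-3464} = 666 \left(- \frac{1}{3464}\right) = - \frac{333}{1732}$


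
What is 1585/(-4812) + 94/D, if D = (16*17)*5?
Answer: -212909/818040 ≈ -0.26027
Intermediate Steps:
D = 1360 (D = 272*5 = 1360)
1585/(-4812) + 94/D = 1585/(-4812) + 94/1360 = 1585*(-1/4812) + 94*(1/1360) = -1585/4812 + 47/680 = -212909/818040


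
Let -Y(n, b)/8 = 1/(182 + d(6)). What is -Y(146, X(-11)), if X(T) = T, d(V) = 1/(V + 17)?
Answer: 184/4187 ≈ 0.043946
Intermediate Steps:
d(V) = 1/(17 + V)
Y(n, b) = -184/4187 (Y(n, b) = -8/(182 + 1/(17 + 6)) = -8/(182 + 1/23) = -8/4187/23 = -8*23/4187 = -184/4187)
-Y(146, X(-11)) = -1*(-184/4187) = 184/4187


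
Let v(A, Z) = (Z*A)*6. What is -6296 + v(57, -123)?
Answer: -48362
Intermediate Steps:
v(A, Z) = 6*A*Z (v(A, Z) = (A*Z)*6 = 6*A*Z)
-6296 + v(57, -123) = -6296 + 6*57*(-123) = -6296 - 42066 = -48362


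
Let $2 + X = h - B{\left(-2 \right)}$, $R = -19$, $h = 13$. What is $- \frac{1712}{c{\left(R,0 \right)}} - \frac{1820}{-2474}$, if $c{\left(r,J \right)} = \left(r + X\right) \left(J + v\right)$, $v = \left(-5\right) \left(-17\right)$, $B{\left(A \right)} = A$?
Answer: $\frac{1290922}{315435} \approx 4.0925$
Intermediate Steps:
$v = 85$
$X = 13$ ($X = -2 + \left(13 - -2\right) = -2 + \left(13 + 2\right) = -2 + 15 = 13$)
$c{\left(r,J \right)} = \left(13 + r\right) \left(85 + J\right)$ ($c{\left(r,J \right)} = \left(r + 13\right) \left(J + 85\right) = \left(13 + r\right) \left(85 + J\right)$)
$- \frac{1712}{c{\left(R,0 \right)}} - \frac{1820}{-2474} = - \frac{1712}{1105 + 13 \cdot 0 + 85 \left(-19\right) + 0 \left(-19\right)} - \frac{1820}{-2474} = - \frac{1712}{1105 + 0 - 1615 + 0} - - \frac{910}{1237} = - \frac{1712}{-510} + \frac{910}{1237} = \left(-1712\right) \left(- \frac{1}{510}\right) + \frac{910}{1237} = \frac{856}{255} + \frac{910}{1237} = \frac{1290922}{315435}$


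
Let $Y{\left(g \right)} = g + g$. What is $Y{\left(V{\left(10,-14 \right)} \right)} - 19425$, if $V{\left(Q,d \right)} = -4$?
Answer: $-19433$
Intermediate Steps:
$Y{\left(g \right)} = 2 g$
$Y{\left(V{\left(10,-14 \right)} \right)} - 19425 = 2 \left(-4\right) - 19425 = -8 - 19425 = -19433$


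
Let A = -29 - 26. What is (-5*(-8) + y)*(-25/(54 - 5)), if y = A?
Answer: 375/49 ≈ 7.6531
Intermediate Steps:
A = -55
y = -55
(-5*(-8) + y)*(-25/(54 - 5)) = (-5*(-8) - 55)*(-25/(54 - 5)) = (40 - 55)*(-25/49) = -(-375)/49 = -15*(-25/49) = 375/49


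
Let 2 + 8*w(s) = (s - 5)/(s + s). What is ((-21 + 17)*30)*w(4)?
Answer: 255/8 ≈ 31.875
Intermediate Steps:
w(s) = -1/4 + (-5 + s)/(16*s) (w(s) = -1/4 + ((s - 5)/(s + s))/8 = -1/4 + ((-5 + s)/((2*s)))/8 = -1/4 + ((-5 + s)*(1/(2*s)))/8 = -1/4 + ((-5 + s)/(2*s))/8 = -1/4 + (-5 + s)/(16*s))
((-21 + 17)*30)*w(4) = ((-21 + 17)*30)*((1/16)*(-5 - 3*4)/4) = (-4*30)*((1/16)*(1/4)*(-5 - 12)) = -15*(-17)/(2*4) = -120*(-17/64) = 255/8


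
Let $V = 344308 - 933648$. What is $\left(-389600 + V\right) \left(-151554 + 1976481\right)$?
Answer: $-1786494037380$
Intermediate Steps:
$V = -589340$ ($V = 344308 - 933648 = -589340$)
$\left(-389600 + V\right) \left(-151554 + 1976481\right) = \left(-389600 - 589340\right) \left(-151554 + 1976481\right) = \left(-978940\right) 1824927 = -1786494037380$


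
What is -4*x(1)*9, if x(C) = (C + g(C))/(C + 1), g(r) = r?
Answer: -36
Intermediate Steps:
x(C) = 2*C/(1 + C) (x(C) = (C + C)/(C + 1) = (2*C)/(1 + C) = 2*C/(1 + C))
-4*x(1)*9 = -8/(1 + 1)*9 = -8/2*9 = -4*1*9 = -4*9 = -36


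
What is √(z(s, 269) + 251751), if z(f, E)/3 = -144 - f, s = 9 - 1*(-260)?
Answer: 4*√15657 ≈ 500.51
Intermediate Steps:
s = 269 (s = 9 + 260 = 269)
z(f, E) = -432 - 3*f (z(f, E) = 3*(-144 - f) = -432 - 3*f)
√(z(s, 269) + 251751) = √((-432 - 3*269) + 251751) = √((-432 - 807) + 251751) = √(-1239 + 251751) = √250512 = 4*√15657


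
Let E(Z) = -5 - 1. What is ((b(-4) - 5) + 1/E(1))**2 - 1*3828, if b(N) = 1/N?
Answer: -547007/144 ≈ -3798.7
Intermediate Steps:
E(Z) = -6
((b(-4) - 5) + 1/E(1))**2 - 1*3828 = ((1/(-4) - 5) + 1/(-6))**2 - 1*3828 = ((-1/4 - 5) - 1/6)**2 - 3828 = (-21/4 - 1/6)**2 - 3828 = (-65/12)**2 - 3828 = 4225/144 - 3828 = -547007/144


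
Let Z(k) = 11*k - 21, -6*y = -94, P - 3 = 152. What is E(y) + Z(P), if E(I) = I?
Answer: 5099/3 ≈ 1699.7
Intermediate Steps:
P = 155 (P = 3 + 152 = 155)
y = 47/3 (y = -1/6*(-94) = 47/3 ≈ 15.667)
Z(k) = -21 + 11*k
E(y) + Z(P) = 47/3 + (-21 + 11*155) = 47/3 + (-21 + 1705) = 47/3 + 1684 = 5099/3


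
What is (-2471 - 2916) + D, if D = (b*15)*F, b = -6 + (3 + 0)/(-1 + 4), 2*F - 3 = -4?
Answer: -10699/2 ≈ -5349.5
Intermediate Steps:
F = -½ (F = 3/2 + (½)*(-4) = 3/2 - 2 = -½ ≈ -0.50000)
b = -5 (b = -6 + 3/3 = -6 + 3*(⅓) = -6 + 1 = -5)
D = 75/2 (D = -5*15*(-½) = -75*(-½) = 75/2 ≈ 37.500)
(-2471 - 2916) + D = (-2471 - 2916) + 75/2 = -5387 + 75/2 = -10699/2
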